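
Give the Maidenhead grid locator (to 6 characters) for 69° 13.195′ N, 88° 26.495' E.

NP49ff

Offset from 180°W / 90°S: lon 268.4416°, lat 159.2199°.
Field (20°×10°, letters A–R): 268.4416/20 → 13 → N, 159.2199/10 → 15 → P; chars NP.
Square (2°×1°, digits 0–9): 8.4416/2 → 4, 9.2199/1 → 9; chars 49.
Subsquare (5′×2.5′, letters a–x): 0.4416/0.0833333 → 5 → f, 0.2199/0.0416667 → 5 → f; chars ff.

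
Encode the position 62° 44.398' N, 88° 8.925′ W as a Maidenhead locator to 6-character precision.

EP52wr

Add 180° to longitude and 90° to latitude: 91.8512, 152.7400.
Field (20°×10°, letters A–R): 91.8512/20 → 4 → E, 152.7400/10 → 15 → P; chars EP.
Square (2°×1°, digits 0–9): 11.8512/2 → 5, 2.7400/1 → 2; chars 52.
Subsquare (5′×2.5′, letters a–x): 1.8512/0.0833333 → 22 → w, 0.7400/0.0416667 → 17 → r; chars wr.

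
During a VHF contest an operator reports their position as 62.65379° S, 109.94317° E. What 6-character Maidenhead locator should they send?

OC47xi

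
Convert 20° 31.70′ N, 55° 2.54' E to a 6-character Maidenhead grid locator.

LL70mm

Offset from 180°W / 90°S: lon 235.0423°, lat 110.5283°.
Field: 235.0423/20 → 11 → L, 110.5283/10 → 11 → L; chars LL.
Square: 15.0423/2 → 7, 0.5283/1 → 0; chars 70.
Subsquare: 1.0423/0.0833333 → 12 → m, 0.5283/0.0416667 → 12 → m; chars mm.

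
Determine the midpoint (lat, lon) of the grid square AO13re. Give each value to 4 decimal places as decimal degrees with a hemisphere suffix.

Field A=0, O=14: +0·20° lon, +14·10° lat → SW at lon -180°, lat 50°.
Square 1, 3: +1·2° lon, +3·1° lat → SW at lon -178°, lat 53°.
Subsquare r=17, e=4: +17·0.0833333° lon, +4·0.0416667° lat → SW at lon -176.583°, lat 53.1667°.
Cell spans 0.0833333° lon × 0.0416667° lat. Centre is SW corner plus half of each.
latitude 53.1875° N, longitude 176.5417° W.

53.1875° N, 176.5417° W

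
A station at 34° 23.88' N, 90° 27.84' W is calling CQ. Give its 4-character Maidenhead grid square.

EM44

Offset from 180°W / 90°S: lon 89.54°, lat 124.40°.
Field (20°×10°, letters A–R): lon ⌊89.54/20⌋ = 4 → E; lat ⌊124.40/10⌋ = 12 → M.
Square (2°×1°, digits 0–9): lon ⌊9.54/2⌋ = 4; lat ⌊4.40/1⌋ = 4.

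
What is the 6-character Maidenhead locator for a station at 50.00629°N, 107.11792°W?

DO60ka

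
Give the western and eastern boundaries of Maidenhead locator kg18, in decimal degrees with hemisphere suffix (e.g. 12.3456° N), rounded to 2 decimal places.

22.00° E, 24.00° E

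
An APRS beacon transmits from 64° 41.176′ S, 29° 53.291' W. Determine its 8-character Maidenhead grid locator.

Offset from 180°W / 90°S: lon 150.11182°, lat 25.31373°.
Field: 150.11182/20 → 7 → H, 25.31373/10 → 2 → C; chars HC.
Square: 10.11182/2 → 5, 5.31373/1 → 5; chars 55.
Subsquare: 0.11182/0.0833333 → 1 → b, 0.31373/0.0416667 → 7 → h; chars bh.
Extended square: 0.02848/0.00833333 → 3, 0.02207/0.00416667 → 5; chars 35.

HC55bh35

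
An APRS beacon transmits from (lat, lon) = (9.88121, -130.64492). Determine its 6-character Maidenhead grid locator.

CJ49qv

Add 180° to longitude and 90° to latitude: 49.3551, 99.8812.
Field (20°×10°, letters A–R): 49.3551/20 → 2 → C, 99.8812/10 → 9 → J; chars CJ.
Square (2°×1°, digits 0–9): 9.3551/2 → 4, 9.8812/1 → 9; chars 49.
Subsquare (5′×2.5′, letters a–x): 1.3551/0.0833333 → 16 → q, 0.8812/0.0416667 → 21 → v; chars qv.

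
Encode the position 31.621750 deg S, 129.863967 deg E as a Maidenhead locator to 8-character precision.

Shift to the Maidenhead origin (180°W, 90°S): lon 309.86397, lat 58.37825.
Field: 309.86397/20 → 15 → P, 58.37825/10 → 5 → F; chars PF.
Square: 9.86397/2 → 4, 8.37825/1 → 8; chars 48.
Subsquare: 1.86397/0.0833333 → 22 → w, 0.37825/0.0416667 → 9 → j; chars wj.
Extended square: 0.03063/0.00833333 → 3, 0.00325/0.00416667 → 0; chars 30.

PF48wj30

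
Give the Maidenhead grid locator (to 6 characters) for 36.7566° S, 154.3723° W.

Shift to the Maidenhead origin (180°W, 90°S): lon 25.6277, lat 53.2434.
Field: 25.6277/20 → 1 → B, 53.2434/10 → 5 → F; chars BF.
Square: 5.6277/2 → 2, 3.2434/1 → 3; chars 23.
Subsquare: 1.6277/0.0833333 → 19 → t, 0.2434/0.0416667 → 5 → f; chars tf.

BF23tf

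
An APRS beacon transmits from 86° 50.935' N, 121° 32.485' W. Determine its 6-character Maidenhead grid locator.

Add 180° to longitude and 90° to latitude: 58.4586, 176.8489.
Field: 58.4586/20 → 2 → C, 176.8489/10 → 17 → R; chars CR.
Square: 18.4586/2 → 9, 6.8489/1 → 6; chars 96.
Subsquare: 0.4586/0.0833333 → 5 → f, 0.8489/0.0416667 → 20 → u; chars fu.

CR96fu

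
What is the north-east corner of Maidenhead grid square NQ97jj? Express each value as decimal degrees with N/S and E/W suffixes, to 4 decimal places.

77.4167° N, 98.8333° E

Field N=13, Q=16: +13·20° lon, +16·10° lat → SW at lon 80°, lat 70°.
Square 9, 7: +9·2° lon, +7·1° lat → SW at lon 98°, lat 77°.
Subsquare j=9, j=9: +9·0.0833333° lon, +9·0.0416667° lat → SW at lon 98.75°, lat 77.375°.
Cell spans 0.0833333° lon × 0.0416667° lat. NE corner is SW corner plus one full cell.
latitude 77.4167° N, longitude 98.8333° E.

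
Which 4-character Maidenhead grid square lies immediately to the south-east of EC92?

FC01

Longitude square 9; +1 → 10, wraps to 0, carry into field.
Longitude field E = 4; +1 → 5 = F.
Latitude square 2; −1 → 1.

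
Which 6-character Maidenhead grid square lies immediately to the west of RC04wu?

Longitude subsquare w = 22; −1 → 21 = v.
The latitude characters are unchanged.

RC04vu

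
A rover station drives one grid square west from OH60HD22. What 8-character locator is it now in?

OH60hd12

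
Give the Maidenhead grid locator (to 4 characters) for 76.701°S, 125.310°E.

PB23

Offset from 180°W / 90°S: lon 305.31°, lat 13.30°.
Field (20°×10°, letters A–R): lon ⌊305.31/20⌋ = 15 → P; lat ⌊13.30/10⌋ = 1 → B.
Square (2°×1°, digits 0–9): lon ⌊5.31/2⌋ = 2; lat ⌊3.30/1⌋ = 3.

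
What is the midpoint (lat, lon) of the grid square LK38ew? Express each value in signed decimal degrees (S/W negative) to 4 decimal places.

18.9375, 46.3750

Field L=11, K=10: +11·20° lon, +10·10° lat → SW at lon 40°, lat 10°.
Square 3, 8: +3·2° lon, +8·1° lat → SW at lon 46°, lat 18°.
Subsquare e=4, w=22: +4·0.0833333° lon, +22·0.0416667° lat → SW at lon 46.3333°, lat 18.9167°.
Cell spans 0.0833333° lon × 0.0416667° lat. Centre is SW corner plus half of each.
latitude 18.9375, longitude 46.3750.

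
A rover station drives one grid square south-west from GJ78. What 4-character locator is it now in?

Longitude square 7; −1 → 6.
Latitude square 8; −1 → 7.

GJ67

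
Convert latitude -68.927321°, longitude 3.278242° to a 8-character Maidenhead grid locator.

JC11pb37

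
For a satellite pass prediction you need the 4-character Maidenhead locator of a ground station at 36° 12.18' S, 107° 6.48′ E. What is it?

OF33

Offset from 180°W / 90°S: lon 287.11°, lat 53.80°.
Field (20°×10°, letters A–R): 287.11/20 → 14 → O, 53.80/10 → 5 → F; chars OF.
Square (2°×1°, digits 0–9): 7.11/2 → 3, 3.80/1 → 3; chars 33.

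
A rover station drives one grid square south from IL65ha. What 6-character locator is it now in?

Latitude subsquare a = 0; −1 → -1, wraps to 23 = x, carry into square.
Latitude square 5; −1 → 4.
The longitude characters are unchanged.

IL64hx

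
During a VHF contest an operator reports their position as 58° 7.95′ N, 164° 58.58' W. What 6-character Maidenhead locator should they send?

Shift to the Maidenhead origin (180°W, 90°S): lon 15.0237, lat 148.1325.
Field: 15.0237/20 → 0 → A, 148.1325/10 → 14 → O; chars AO.
Square: 15.0237/2 → 7, 8.1325/1 → 8; chars 78.
Subsquare: 1.0237/0.0833333 → 12 → m, 0.1325/0.0416667 → 3 → d; chars md.

AO78md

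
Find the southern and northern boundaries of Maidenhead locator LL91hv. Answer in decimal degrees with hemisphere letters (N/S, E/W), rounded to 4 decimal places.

21.8750° N, 21.9167° N

Field L=11, L=11: +11·20° lon, +11·10° lat → SW at lon 40°, lat 20°.
Square 9, 1: +9·2° lon, +1·1° lat → SW at lon 58°, lat 21°.
Subsquare h=7, v=21: +7·0.0833333° lon, +21·0.0416667° lat → SW at lon 58.5833°, lat 21.875°.
Cell spans 0.0833333° lon × 0.0416667° lat.
south 21.8750° N, north 21.9167° N.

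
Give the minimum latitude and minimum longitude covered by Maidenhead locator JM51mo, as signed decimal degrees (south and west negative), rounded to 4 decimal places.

Field J=9, M=12: +9·20° lon, +12·10° lat → SW at lon 0°, lat 30°.
Square 5, 1: +5·2° lon, +1·1° lat → SW at lon 10°, lat 31°.
Subsquare m=12, o=14: +12·0.0833333° lon, +14·0.0416667° lat → SW at lon 11°, lat 31.5833°.
latitude 31.5833, longitude 11.0000.

31.5833, 11.0000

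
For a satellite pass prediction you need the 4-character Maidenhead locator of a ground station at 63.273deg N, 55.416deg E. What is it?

Add 180° to longitude and 90° to latitude: 235.42, 153.27.
Field: lon ⌊235.42/20⌋ = 11 → L; lat ⌊153.27/10⌋ = 15 → P.
Square: lon ⌊15.42/2⌋ = 7; lat ⌊3.27/1⌋ = 3.

LP73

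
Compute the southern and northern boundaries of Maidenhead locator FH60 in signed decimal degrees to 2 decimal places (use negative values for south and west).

-20.00, -19.00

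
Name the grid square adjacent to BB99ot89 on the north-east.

Longitude extended square 8; +1 → 9.
Latitude extended square 9; +1 → 10, wraps to 0, carry into subsquare.
Latitude subsquare t = 19; +1 → 20 = u.

BB99ou90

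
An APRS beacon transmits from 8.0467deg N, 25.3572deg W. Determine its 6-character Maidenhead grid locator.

HJ78hb

Shift to the Maidenhead origin (180°W, 90°S): lon 154.6428, lat 98.0467.
Field (20°×10°, letters A–R): lon ⌊154.6428/20⌋ = 7 → H; lat ⌊98.0467/10⌋ = 9 → J.
Square (2°×1°, digits 0–9): lon ⌊14.6428/2⌋ = 7; lat ⌊8.0467/1⌋ = 8.
Subsquare (5′×2.5′, letters a–x): lon ⌊0.6428/0.0833333⌋ = 7 → h; lat ⌊0.0467/0.0416667⌋ = 1 → b.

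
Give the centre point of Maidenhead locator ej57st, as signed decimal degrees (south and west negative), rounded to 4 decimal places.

7.8125, -88.4583

Field E=4, J=9: +4·20° lon, +9·10° lat → SW at lon -100°, lat 0°.
Square 5, 7: +5·2° lon, +7·1° lat → SW at lon -90°, lat 7°.
Subsquare s=18, t=19: +18·0.0833333° lon, +19·0.0416667° lat → SW at lon -88.5°, lat 7.79167°.
Cell spans 0.0833333° lon × 0.0416667° lat. Centre is SW corner plus half of each.
latitude 7.8125, longitude -88.4583.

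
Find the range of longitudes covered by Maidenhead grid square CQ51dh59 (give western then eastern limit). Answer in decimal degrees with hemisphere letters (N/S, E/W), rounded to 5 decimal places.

Field C=2, Q=16: +2·20° lon, +16·10° lat → SW at lon -140°, lat 70°.
Square 5, 1: +5·2° lon, +1·1° lat → SW at lon -130°, lat 71°.
Subsquare d=3, h=7: +3·0.0833333° lon, +7·0.0416667° lat → SW at lon -129.75°, lat 71.2917°.
Extended square 5, 9: +5·0.00833333° lon, +9·0.00416667° lat → SW at lon -129.708°, lat 71.3292°.
Cell spans 0.00833333° lon × 0.00416667° lat.
west 129.70833° W, east 129.70000° W.

129.70833° W, 129.70000° W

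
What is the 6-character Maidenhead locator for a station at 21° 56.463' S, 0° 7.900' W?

IG98wb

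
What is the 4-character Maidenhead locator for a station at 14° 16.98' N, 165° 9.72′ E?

RK24

Offset from 180°W / 90°S: lon 345.16°, lat 104.28°.
Field (20°×10°, letters A–R): 345.16/20 → 17 → R, 104.28/10 → 10 → K; chars RK.
Square (2°×1°, digits 0–9): 5.16/2 → 2, 4.28/1 → 4; chars 24.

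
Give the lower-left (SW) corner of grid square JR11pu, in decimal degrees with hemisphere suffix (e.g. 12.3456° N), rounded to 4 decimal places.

81.8333° N, 3.2500° E

Field J=9, R=17: +9·20° lon, +17·10° lat → SW at lon 0°, lat 80°.
Square 1, 1: +1·2° lon, +1·1° lat → SW at lon 2°, lat 81°.
Subsquare p=15, u=20: +15·0.0833333° lon, +20·0.0416667° lat → SW at lon 3.25°, lat 81.8333°.
latitude 81.8333° N, longitude 3.2500° E.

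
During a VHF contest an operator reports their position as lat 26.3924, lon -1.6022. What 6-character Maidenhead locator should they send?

Shift to the Maidenhead origin (180°W, 90°S): lon 178.3978, lat 116.3924.
Field: 178.3978/20 → 8 → I, 116.3924/10 → 11 → L; chars IL.
Square: 18.3978/2 → 9, 6.3924/1 → 6; chars 96.
Subsquare: 0.3978/0.0833333 → 4 → e, 0.3924/0.0416667 → 9 → j; chars ej.

IL96ej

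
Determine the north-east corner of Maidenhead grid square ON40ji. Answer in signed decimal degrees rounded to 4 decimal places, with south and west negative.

Field O=14, N=13: +14·20° lon, +13·10° lat → SW at lon 100°, lat 40°.
Square 4, 0: +4·2° lon, +0·1° lat → SW at lon 108°, lat 40°.
Subsquare j=9, i=8: +9·0.0833333° lon, +8·0.0416667° lat → SW at lon 108.75°, lat 40.3333°.
Cell spans 0.0833333° lon × 0.0416667° lat. NE corner is SW corner plus one full cell.
latitude 40.3750, longitude 108.8333.

40.3750, 108.8333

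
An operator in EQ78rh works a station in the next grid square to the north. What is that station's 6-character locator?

EQ78ri

Latitude subsquare h = 7; +1 → 8 = i.
The longitude characters are unchanged.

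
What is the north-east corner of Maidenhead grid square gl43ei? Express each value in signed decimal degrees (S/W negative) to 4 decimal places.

Field G=6, L=11: +6·20° lon, +11·10° lat → SW at lon -60°, lat 20°.
Square 4, 3: +4·2° lon, +3·1° lat → SW at lon -52°, lat 23°.
Subsquare e=4, i=8: +4·0.0833333° lon, +8·0.0416667° lat → SW at lon -51.6667°, lat 23.3333°.
Cell spans 0.0833333° lon × 0.0416667° lat. NE corner is SW corner plus one full cell.
latitude 23.3750, longitude -51.5833.

23.3750, -51.5833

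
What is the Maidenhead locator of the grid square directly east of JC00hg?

JC00ig

Longitude subsquare h = 7; +1 → 8 = i.
The latitude characters are unchanged.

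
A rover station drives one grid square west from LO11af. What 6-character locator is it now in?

Longitude subsquare a = 0; −1 → -1, wraps to 23 = x, carry into square.
Longitude square 1; −1 → 0.
The latitude characters are unchanged.

LO01xf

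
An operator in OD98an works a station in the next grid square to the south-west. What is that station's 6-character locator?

Longitude subsquare a = 0; −1 → -1, wraps to 23 = x, carry into square.
Longitude square 9; −1 → 8.
Latitude subsquare n = 13; −1 → 12 = m.

OD88xm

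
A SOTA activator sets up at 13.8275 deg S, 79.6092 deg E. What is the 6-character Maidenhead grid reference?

Add 180° to longitude and 90° to latitude: 259.6092, 76.1725.
Field (20°×10°, letters A–R): 259.6092/20 → 12 → M, 76.1725/10 → 7 → H; chars MH.
Square (2°×1°, digits 0–9): 19.6092/2 → 9, 6.1725/1 → 6; chars 96.
Subsquare (5′×2.5′, letters a–x): 1.6092/0.0833333 → 19 → t, 0.1725/0.0416667 → 4 → e; chars te.

MH96te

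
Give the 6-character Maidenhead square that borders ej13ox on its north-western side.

EJ14na

Longitude subsquare o = 14; −1 → 13 = n.
Latitude subsquare x = 23; +1 → 24, wraps to 0 = a, carry into square.
Latitude square 3; +1 → 4.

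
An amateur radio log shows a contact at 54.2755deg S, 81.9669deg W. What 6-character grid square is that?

ED95ar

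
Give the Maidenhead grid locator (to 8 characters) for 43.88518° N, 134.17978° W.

CN23vv82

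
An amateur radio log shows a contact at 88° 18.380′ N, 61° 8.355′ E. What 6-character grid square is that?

Add 180° to longitude and 90° to latitude: 241.1393, 178.3063.
Field (20°×10°, letters A–R): lon ⌊241.1393/20⌋ = 12 → M; lat ⌊178.3063/10⌋ = 17 → R.
Square (2°×1°, digits 0–9): lon ⌊1.1393/2⌋ = 0; lat ⌊8.3063/1⌋ = 8.
Subsquare (5′×2.5′, letters a–x): lon ⌊1.1393/0.0833333⌋ = 13 → n; lat ⌊0.3063/0.0416667⌋ = 7 → h.

MR08nh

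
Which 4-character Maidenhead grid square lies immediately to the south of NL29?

NL28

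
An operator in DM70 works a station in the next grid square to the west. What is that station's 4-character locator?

DM60

Longitude square 7; −1 → 6.
The latitude characters are unchanged.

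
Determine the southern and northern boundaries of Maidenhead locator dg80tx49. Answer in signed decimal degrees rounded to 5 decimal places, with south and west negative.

-29.00417, -29.00000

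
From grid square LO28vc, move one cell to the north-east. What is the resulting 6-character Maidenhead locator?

LO28wd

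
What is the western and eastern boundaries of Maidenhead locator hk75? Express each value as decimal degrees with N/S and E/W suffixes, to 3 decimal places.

26.000° W, 24.000° W

Field H=7, K=10: +7·20° lon, +10·10° lat → SW at lon -40°, lat 10°.
Square 7, 5: +7·2° lon, +5·1° lat → SW at lon -26°, lat 15°.
Cell spans 2° lon × 1° lat.
west 26.000° W, east 24.000° W.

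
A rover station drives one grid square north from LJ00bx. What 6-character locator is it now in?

Latitude subsquare x = 23; +1 → 24, wraps to 0 = a, carry into square.
Latitude square 0; +1 → 1.
The longitude characters are unchanged.

LJ01ba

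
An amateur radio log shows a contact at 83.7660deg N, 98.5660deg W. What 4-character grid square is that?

ER03

Offset from 180°W / 90°S: lon 81.43°, lat 173.77°.
Field (20°×10°, letters A–R): 81.43/20 → 4 → E, 173.77/10 → 17 → R; chars ER.
Square (2°×1°, digits 0–9): 1.43/2 → 0, 3.77/1 → 3; chars 03.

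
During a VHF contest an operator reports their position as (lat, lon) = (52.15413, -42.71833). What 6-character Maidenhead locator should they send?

GO82pd

Offset from 180°W / 90°S: lon 137.2817°, lat 142.1541°.
Field: lon ⌊137.2817/20⌋ = 6 → G; lat ⌊142.1541/10⌋ = 14 → O.
Square: lon ⌊17.2817/2⌋ = 8; lat ⌊2.1541/1⌋ = 2.
Subsquare: lon ⌊1.2817/0.0833333⌋ = 15 → p; lat ⌊0.1541/0.0416667⌋ = 3 → d.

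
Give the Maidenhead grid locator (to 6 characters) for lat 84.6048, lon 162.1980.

RR14co

Offset from 180°W / 90°S: lon 342.1980°, lat 174.6048°.
Field: lon ⌊342.1980/20⌋ = 17 → R; lat ⌊174.6048/10⌋ = 17 → R.
Square: lon ⌊2.1980/2⌋ = 1; lat ⌊4.6048/1⌋ = 4.
Subsquare: lon ⌊0.1980/0.0833333⌋ = 2 → c; lat ⌊0.6048/0.0416667⌋ = 14 → o.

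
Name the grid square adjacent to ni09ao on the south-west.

MI99xn

Longitude subsquare a = 0; −1 → -1, wraps to 23 = x, carry into square.
Longitude square 0; −1 → -1, wraps to 9, carry into field.
Longitude field N = 13; −1 → 12 = M.
Latitude subsquare o = 14; −1 → 13 = n.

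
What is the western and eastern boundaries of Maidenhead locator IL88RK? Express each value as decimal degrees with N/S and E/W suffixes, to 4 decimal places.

2.5833° W, 2.5000° W

Field I=8, L=11: +8·20° lon, +11·10° lat → SW at lon -20°, lat 20°.
Square 8, 8: +8·2° lon, +8·1° lat → SW at lon -4°, lat 28°.
Subsquare r=17, k=10: +17·0.0833333° lon, +10·0.0416667° lat → SW at lon -2.58333°, lat 28.4167°.
Cell spans 0.0833333° lon × 0.0416667° lat.
west 2.5833° W, east 2.5000° W.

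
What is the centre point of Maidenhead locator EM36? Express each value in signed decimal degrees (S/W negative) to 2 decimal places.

36.50, -93.00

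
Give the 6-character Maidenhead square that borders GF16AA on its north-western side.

Longitude subsquare a = 0; −1 → -1, wraps to 23 = x, carry into square.
Longitude square 1; −1 → 0.
Latitude subsquare a = 0; +1 → 1 = b.

GF06xb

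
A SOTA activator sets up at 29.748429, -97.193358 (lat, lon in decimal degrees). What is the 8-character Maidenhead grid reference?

Add 180° to longitude and 90° to latitude: 82.80664, 119.74843.
Field (20°×10°, letters A–R): 82.80664/20 → 4 → E, 119.74843/10 → 11 → L; chars EL.
Square (2°×1°, digits 0–9): 2.80664/2 → 1, 9.74843/1 → 9; chars 19.
Subsquare (5′×2.5′, letters a–x): 0.80664/0.0833333 → 9 → j, 0.74843/0.0416667 → 17 → r; chars jr.
Extended square (30″×15″, digits 0–9): 0.05664/0.00833333 → 6, 0.04010/0.00416667 → 9; chars 69.

EL19jr69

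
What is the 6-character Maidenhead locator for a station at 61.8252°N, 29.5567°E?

KP41st

Shift to the Maidenhead origin (180°W, 90°S): lon 209.5567, lat 151.8252.
Field: 209.5567/20 → 10 → K, 151.8252/10 → 15 → P; chars KP.
Square: 9.5567/2 → 4, 1.8252/1 → 1; chars 41.
Subsquare: 1.5567/0.0833333 → 18 → s, 0.8252/0.0416667 → 19 → t; chars st.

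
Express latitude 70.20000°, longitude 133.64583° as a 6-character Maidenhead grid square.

Add 180° to longitude and 90° to latitude: 313.6458, 160.2000.
Field: 313.6458/20 → 15 → P, 160.2000/10 → 16 → Q; chars PQ.
Square: 13.6458/2 → 6, 0.2000/1 → 0; chars 60.
Subsquare: 1.6458/0.0833333 → 19 → t, 0.2000/0.0416667 → 4 → e; chars te.

PQ60te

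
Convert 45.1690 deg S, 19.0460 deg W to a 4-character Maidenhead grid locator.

IE04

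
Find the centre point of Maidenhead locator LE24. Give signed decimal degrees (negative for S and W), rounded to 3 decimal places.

Field L=11, E=4: +11·20° lon, +4·10° lat → SW at lon 40°, lat -50°.
Square 2, 4: +2·2° lon, +4·1° lat → SW at lon 44°, lat -46°.
Cell spans 2° lon × 1° lat. Centre is SW corner plus half of each.
latitude -45.500, longitude 45.000.

-45.500, 45.000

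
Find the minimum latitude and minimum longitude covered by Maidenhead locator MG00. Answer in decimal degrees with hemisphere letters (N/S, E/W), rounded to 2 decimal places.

30.00° S, 60.00° E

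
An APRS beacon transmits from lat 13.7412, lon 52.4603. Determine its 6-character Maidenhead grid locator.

Shift to the Maidenhead origin (180°W, 90°S): lon 232.4603, lat 103.7412.
Field (20°×10°, letters A–R): lon ⌊232.4603/20⌋ = 11 → L; lat ⌊103.7412/10⌋ = 10 → K.
Square (2°×1°, digits 0–9): lon ⌊12.4603/2⌋ = 6; lat ⌊3.7412/1⌋ = 3.
Subsquare (5′×2.5′, letters a–x): lon ⌊0.4603/0.0833333⌋ = 5 → f; lat ⌊0.7412/0.0416667⌋ = 17 → r.

LK63fr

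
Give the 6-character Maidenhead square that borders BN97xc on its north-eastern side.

Longitude subsquare x = 23; +1 → 24, wraps to 0 = a, carry into square.
Longitude square 9; +1 → 10, wraps to 0, carry into field.
Longitude field B = 1; +1 → 2 = C.
Latitude subsquare c = 2; +1 → 3 = d.

CN07ad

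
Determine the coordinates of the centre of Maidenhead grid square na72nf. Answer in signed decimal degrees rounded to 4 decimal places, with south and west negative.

Field N=13, A=0: +13·20° lon, +0·10° lat → SW at lon 80°, lat -90°.
Square 7, 2: +7·2° lon, +2·1° lat → SW at lon 94°, lat -88°.
Subsquare n=13, f=5: +13·0.0833333° lon, +5·0.0416667° lat → SW at lon 95.0833°, lat -87.7917°.
Cell spans 0.0833333° lon × 0.0416667° lat. Centre is SW corner plus half of each.
latitude -87.7708, longitude 95.1250.

-87.7708, 95.1250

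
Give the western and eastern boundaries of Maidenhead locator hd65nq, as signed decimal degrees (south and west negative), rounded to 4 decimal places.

-26.9167, -26.8333

Field H=7, D=3: +7·20° lon, +3·10° lat → SW at lon -40°, lat -60°.
Square 6, 5: +6·2° lon, +5·1° lat → SW at lon -28°, lat -55°.
Subsquare n=13, q=16: +13·0.0833333° lon, +16·0.0416667° lat → SW at lon -26.9167°, lat -54.3333°.
Cell spans 0.0833333° lon × 0.0416667° lat.
west -26.9167, east -26.8333.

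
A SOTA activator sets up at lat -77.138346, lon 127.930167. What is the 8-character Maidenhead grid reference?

PB32xu16

Shift to the Maidenhead origin (180°W, 90°S): lon 307.93017, lat 12.86165.
Field: lon ⌊307.93017/20⌋ = 15 → P; lat ⌊12.86165/10⌋ = 1 → B.
Square: lon ⌊7.93017/2⌋ = 3; lat ⌊2.86165/1⌋ = 2.
Subsquare: lon ⌊1.93017/0.0833333⌋ = 23 → x; lat ⌊0.86165/0.0416667⌋ = 20 → u.
Extended square: lon ⌊0.01350/0.00833333⌋ = 1; lat ⌊0.02832/0.00416667⌋ = 6.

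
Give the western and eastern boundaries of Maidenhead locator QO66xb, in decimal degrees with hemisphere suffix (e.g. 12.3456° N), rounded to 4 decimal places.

153.9167° E, 154.0000° E

Field Q=16, O=14: +16·20° lon, +14·10° lat → SW at lon 140°, lat 50°.
Square 6, 6: +6·2° lon, +6·1° lat → SW at lon 152°, lat 56°.
Subsquare x=23, b=1: +23·0.0833333° lon, +1·0.0416667° lat → SW at lon 153.917°, lat 56.0417°.
Cell spans 0.0833333° lon × 0.0416667° lat.
west 153.9167° E, east 154.0000° E.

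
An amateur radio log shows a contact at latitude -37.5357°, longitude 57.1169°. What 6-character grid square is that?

LF82nl

Shift to the Maidenhead origin (180°W, 90°S): lon 237.1169, lat 52.4643.
Field: 237.1169/20 → 11 → L, 52.4643/10 → 5 → F; chars LF.
Square: 17.1169/2 → 8, 2.4643/1 → 2; chars 82.
Subsquare: 1.1169/0.0833333 → 13 → n, 0.4643/0.0416667 → 11 → l; chars nl.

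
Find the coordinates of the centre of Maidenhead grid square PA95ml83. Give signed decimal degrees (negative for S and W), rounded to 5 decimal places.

-84.52708, 139.07083

Field P=15, A=0: +15·20° lon, +0·10° lat → SW at lon 120°, lat -90°.
Square 9, 5: +9·2° lon, +5·1° lat → SW at lon 138°, lat -85°.
Subsquare m=12, l=11: +12·0.0833333° lon, +11·0.0416667° lat → SW at lon 139°, lat -84.5417°.
Extended square 8, 3: +8·0.00833333° lon, +3·0.00416667° lat → SW at lon 139.067°, lat -84.5292°.
Cell spans 0.00833333° lon × 0.00416667° lat. Centre is SW corner plus half of each.
latitude -84.52708, longitude 139.07083.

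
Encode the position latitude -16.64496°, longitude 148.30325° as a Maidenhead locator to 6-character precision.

QH43di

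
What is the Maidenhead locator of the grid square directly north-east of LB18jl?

Longitude subsquare j = 9; +1 → 10 = k.
Latitude subsquare l = 11; +1 → 12 = m.

LB18km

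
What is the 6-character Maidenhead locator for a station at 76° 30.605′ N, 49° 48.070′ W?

GQ56cm

Offset from 180°W / 90°S: lon 130.1988°, lat 166.5101°.
Field: lon ⌊130.1988/20⌋ = 6 → G; lat ⌊166.5101/10⌋ = 16 → Q.
Square: lon ⌊10.1988/2⌋ = 5; lat ⌊6.5101/1⌋ = 6.
Subsquare: lon ⌊0.1988/0.0833333⌋ = 2 → c; lat ⌊0.5101/0.0416667⌋ = 12 → m.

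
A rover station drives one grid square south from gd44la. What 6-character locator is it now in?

Latitude subsquare a = 0; −1 → -1, wraps to 23 = x, carry into square.
Latitude square 4; −1 → 3.
The longitude characters are unchanged.

GD43lx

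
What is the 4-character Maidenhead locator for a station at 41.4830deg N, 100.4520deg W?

DN91

Shift to the Maidenhead origin (180°W, 90°S): lon 79.55, lat 131.48.
Field: lon ⌊79.55/20⌋ = 3 → D; lat ⌊131.48/10⌋ = 13 → N.
Square: lon ⌊19.55/2⌋ = 9; lat ⌊1.48/1⌋ = 1.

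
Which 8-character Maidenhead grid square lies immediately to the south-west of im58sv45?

IM58sv34

Longitude extended square 4; −1 → 3.
Latitude extended square 5; −1 → 4.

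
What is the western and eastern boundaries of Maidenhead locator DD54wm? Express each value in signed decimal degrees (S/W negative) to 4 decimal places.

Field D=3, D=3: +3·20° lon, +3·10° lat → SW at lon -120°, lat -60°.
Square 5, 4: +5·2° lon, +4·1° lat → SW at lon -110°, lat -56°.
Subsquare w=22, m=12: +22·0.0833333° lon, +12·0.0416667° lat → SW at lon -108.167°, lat -55.5°.
Cell spans 0.0833333° lon × 0.0416667° lat.
west -108.1667, east -108.0833.

-108.1667, -108.0833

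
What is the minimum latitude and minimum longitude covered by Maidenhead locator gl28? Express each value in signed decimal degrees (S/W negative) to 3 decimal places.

Field G=6, L=11: +6·20° lon, +11·10° lat → SW at lon -60°, lat 20°.
Square 2, 8: +2·2° lon, +8·1° lat → SW at lon -56°, lat 28°.
latitude 28.000, longitude -56.000.

28.000, -56.000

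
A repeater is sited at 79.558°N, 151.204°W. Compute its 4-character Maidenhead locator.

BQ49

Shift to the Maidenhead origin (180°W, 90°S): lon 28.80, lat 169.56.
Field: 28.80/20 → 1 → B, 169.56/10 → 16 → Q; chars BQ.
Square: 8.80/2 → 4, 9.56/1 → 9; chars 49.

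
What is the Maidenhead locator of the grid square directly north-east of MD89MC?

MD89nd

Longitude subsquare m = 12; +1 → 13 = n.
Latitude subsquare c = 2; +1 → 3 = d.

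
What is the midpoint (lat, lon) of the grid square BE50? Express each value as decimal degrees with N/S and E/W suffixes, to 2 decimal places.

49.50° S, 149.00° W

Field B=1, E=4: +1·20° lon, +4·10° lat → SW at lon -160°, lat -50°.
Square 5, 0: +5·2° lon, +0·1° lat → SW at lon -150°, lat -50°.
Cell spans 2° lon × 1° lat. Centre is SW corner plus half of each.
latitude 49.50° S, longitude 149.00° W.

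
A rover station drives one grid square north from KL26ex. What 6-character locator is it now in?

KL27ea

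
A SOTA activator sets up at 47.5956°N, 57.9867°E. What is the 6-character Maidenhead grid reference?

LN87xo

Offset from 180°W / 90°S: lon 237.9867°, lat 137.5956°.
Field: 237.9867/20 → 11 → L, 137.5956/10 → 13 → N; chars LN.
Square: 17.9867/2 → 8, 7.5956/1 → 7; chars 87.
Subsquare: 1.9867/0.0833333 → 23 → x, 0.5956/0.0416667 → 14 → o; chars xo.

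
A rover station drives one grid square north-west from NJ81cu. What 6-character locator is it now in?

Longitude subsquare c = 2; −1 → 1 = b.
Latitude subsquare u = 20; +1 → 21 = v.

NJ81bv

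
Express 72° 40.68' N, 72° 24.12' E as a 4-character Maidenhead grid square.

MQ62

Add 180° to longitude and 90° to latitude: 252.40, 162.68.
Field: 252.40/20 → 12 → M, 162.68/10 → 16 → Q; chars MQ.
Square: 12.40/2 → 6, 2.68/1 → 2; chars 62.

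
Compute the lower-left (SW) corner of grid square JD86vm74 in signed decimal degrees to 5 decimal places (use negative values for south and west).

Field J=9, D=3: +9·20° lon, +3·10° lat → SW at lon 0°, lat -60°.
Square 8, 6: +8·2° lon, +6·1° lat → SW at lon 16°, lat -54°.
Subsquare v=21, m=12: +21·0.0833333° lon, +12·0.0416667° lat → SW at lon 17.75°, lat -53.5°.
Extended square 7, 4: +7·0.00833333° lon, +4·0.00416667° lat → SW at lon 17.8083°, lat -53.4833°.
latitude -53.48333, longitude 17.80833.

-53.48333, 17.80833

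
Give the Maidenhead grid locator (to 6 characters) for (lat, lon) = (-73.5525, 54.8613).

LB76kk

Add 180° to longitude and 90° to latitude: 234.8613, 16.4475.
Field: lon ⌊234.8613/20⌋ = 11 → L; lat ⌊16.4475/10⌋ = 1 → B.
Square: lon ⌊14.8613/2⌋ = 7; lat ⌊6.4475/1⌋ = 6.
Subsquare: lon ⌊0.8613/0.0833333⌋ = 10 → k; lat ⌊0.4475/0.0416667⌋ = 10 → k.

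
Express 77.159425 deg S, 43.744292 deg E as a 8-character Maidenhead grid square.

LB12uu91

Offset from 180°W / 90°S: lon 223.74429°, lat 12.84058°.
Field: lon ⌊223.74429/20⌋ = 11 → L; lat ⌊12.84058/10⌋ = 1 → B.
Square: lon ⌊3.74429/2⌋ = 1; lat ⌊2.84058/1⌋ = 2.
Subsquare: lon ⌊1.74429/0.0833333⌋ = 20 → u; lat ⌊0.84058/0.0416667⌋ = 20 → u.
Extended square: lon ⌊0.07763/0.00833333⌋ = 9; lat ⌊0.00724/0.00416667⌋ = 1.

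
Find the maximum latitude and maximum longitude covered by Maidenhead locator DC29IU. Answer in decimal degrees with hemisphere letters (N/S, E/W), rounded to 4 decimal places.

Field D=3, C=2: +3·20° lon, +2·10° lat → SW at lon -120°, lat -70°.
Square 2, 9: +2·2° lon, +9·1° lat → SW at lon -116°, lat -61°.
Subsquare i=8, u=20: +8·0.0833333° lon, +20·0.0416667° lat → SW at lon -115.333°, lat -60.1667°.
Cell spans 0.0833333° lon × 0.0416667° lat. NE corner is SW corner plus one full cell.
latitude 60.1250° S, longitude 115.2500° W.

60.1250° S, 115.2500° W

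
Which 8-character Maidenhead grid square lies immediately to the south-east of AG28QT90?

Longitude extended square 9; +1 → 10, wraps to 0, carry into subsquare.
Longitude subsquare q = 16; +1 → 17 = r.
Latitude extended square 0; −1 → -1, wraps to 9, carry into subsquare.
Latitude subsquare t = 19; −1 → 18 = s.

AG28rs09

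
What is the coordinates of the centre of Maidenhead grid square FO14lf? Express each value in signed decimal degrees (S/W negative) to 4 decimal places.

Field F=5, O=14: +5·20° lon, +14·10° lat → SW at lon -80°, lat 50°.
Square 1, 4: +1·2° lon, +4·1° lat → SW at lon -78°, lat 54°.
Subsquare l=11, f=5: +11·0.0833333° lon, +5·0.0416667° lat → SW at lon -77.0833°, lat 54.2083°.
Cell spans 0.0833333° lon × 0.0416667° lat. Centre is SW corner plus half of each.
latitude 54.2292, longitude -77.0417.

54.2292, -77.0417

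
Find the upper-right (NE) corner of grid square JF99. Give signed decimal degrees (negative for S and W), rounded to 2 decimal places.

Field J=9, F=5: +9·20° lon, +5·10° lat → SW at lon 0°, lat -40°.
Square 9, 9: +9·2° lon, +9·1° lat → SW at lon 18°, lat -31°.
Cell spans 2° lon × 1° lat. NE corner is SW corner plus one full cell.
latitude -30.00, longitude 20.00.

-30.00, 20.00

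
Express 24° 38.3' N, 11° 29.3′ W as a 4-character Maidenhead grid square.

IL44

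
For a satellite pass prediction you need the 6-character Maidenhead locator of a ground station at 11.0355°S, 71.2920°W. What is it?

FH48ix

Shift to the Maidenhead origin (180°W, 90°S): lon 108.7080, lat 78.9645.
Field: lon ⌊108.7080/20⌋ = 5 → F; lat ⌊78.9645/10⌋ = 7 → H.
Square: lon ⌊8.7080/2⌋ = 4; lat ⌊8.9645/1⌋ = 8.
Subsquare: lon ⌊0.7080/0.0833333⌋ = 8 → i; lat ⌊0.9645/0.0416667⌋ = 23 → x.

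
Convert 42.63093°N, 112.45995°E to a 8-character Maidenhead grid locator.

ON62fp51

Add 180° to longitude and 90° to latitude: 292.45995, 132.63093.
Field: lon ⌊292.45995/20⌋ = 14 → O; lat ⌊132.63093/10⌋ = 13 → N.
Square: lon ⌊12.45995/2⌋ = 6; lat ⌊2.63093/1⌋ = 2.
Subsquare: lon ⌊0.45995/0.0833333⌋ = 5 → f; lat ⌊0.63093/0.0416667⌋ = 15 → p.
Extended square: lon ⌊0.04328/0.00833333⌋ = 5; lat ⌊0.00593/0.00416667⌋ = 1.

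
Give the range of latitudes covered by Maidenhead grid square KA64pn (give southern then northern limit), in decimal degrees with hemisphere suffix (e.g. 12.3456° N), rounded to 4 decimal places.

85.4583° S, 85.4167° S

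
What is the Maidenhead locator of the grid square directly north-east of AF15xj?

AF25ak

Longitude subsquare x = 23; +1 → 24, wraps to 0 = a, carry into square.
Longitude square 1; +1 → 2.
Latitude subsquare j = 9; +1 → 10 = k.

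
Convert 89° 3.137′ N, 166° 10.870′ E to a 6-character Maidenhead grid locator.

RR39cb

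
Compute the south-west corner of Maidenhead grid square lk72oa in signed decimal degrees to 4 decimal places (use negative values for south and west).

Field L=11, K=10: +11·20° lon, +10·10° lat → SW at lon 40°, lat 10°.
Square 7, 2: +7·2° lon, +2·1° lat → SW at lon 54°, lat 12°.
Subsquare o=14, a=0: +14·0.0833333° lon, +0·0.0416667° lat → SW at lon 55.1667°, lat 12°.
latitude 12.0000, longitude 55.1667.

12.0000, 55.1667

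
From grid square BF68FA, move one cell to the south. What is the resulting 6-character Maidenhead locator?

Latitude subsquare a = 0; −1 → -1, wraps to 23 = x, carry into square.
Latitude square 8; −1 → 7.
The longitude characters are unchanged.

BF67fx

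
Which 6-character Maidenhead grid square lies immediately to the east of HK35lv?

Longitude subsquare l = 11; +1 → 12 = m.
The latitude characters are unchanged.

HK35mv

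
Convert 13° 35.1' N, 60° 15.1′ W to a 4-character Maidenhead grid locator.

Add 180° to longitude and 90° to latitude: 119.75, 103.59.
Field: 119.75/20 → 5 → F, 103.59/10 → 10 → K; chars FK.
Square: 19.75/2 → 9, 3.59/1 → 3; chars 93.

FK93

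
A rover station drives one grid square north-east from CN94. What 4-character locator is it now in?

DN05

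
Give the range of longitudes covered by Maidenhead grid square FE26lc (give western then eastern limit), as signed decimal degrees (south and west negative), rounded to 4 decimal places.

Field F=5, E=4: +5·20° lon, +4·10° lat → SW at lon -80°, lat -50°.
Square 2, 6: +2·2° lon, +6·1° lat → SW at lon -76°, lat -44°.
Subsquare l=11, c=2: +11·0.0833333° lon, +2·0.0416667° lat → SW at lon -75.0833°, lat -43.9167°.
Cell spans 0.0833333° lon × 0.0416667° lat.
west -75.0833, east -75.0000.

-75.0833, -75.0000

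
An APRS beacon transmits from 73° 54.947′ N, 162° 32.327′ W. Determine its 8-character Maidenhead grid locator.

Offset from 180°W / 90°S: lon 17.46122°, lat 163.91578°.
Field: lon ⌊17.46122/20⌋ = 0 → A; lat ⌊163.91578/10⌋ = 16 → Q.
Square: lon ⌊17.46122/2⌋ = 8; lat ⌊3.91578/1⌋ = 3.
Subsquare: lon ⌊1.46122/0.0833333⌋ = 17 → r; lat ⌊0.91578/0.0416667⌋ = 21 → v.
Extended square: lon ⌊0.04455/0.00833333⌋ = 5; lat ⌊0.04078/0.00416667⌋ = 9.

AQ83rv59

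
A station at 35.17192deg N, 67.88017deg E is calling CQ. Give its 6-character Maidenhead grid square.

Shift to the Maidenhead origin (180°W, 90°S): lon 247.8802, lat 125.1719.
Field (20°×10°, letters A–R): lon ⌊247.8802/20⌋ = 12 → M; lat ⌊125.1719/10⌋ = 12 → M.
Square (2°×1°, digits 0–9): lon ⌊7.8802/2⌋ = 3; lat ⌊5.1719/1⌋ = 5.
Subsquare (5′×2.5′, letters a–x): lon ⌊1.8802/0.0833333⌋ = 22 → w; lat ⌊0.1719/0.0416667⌋ = 4 → e.

MM35we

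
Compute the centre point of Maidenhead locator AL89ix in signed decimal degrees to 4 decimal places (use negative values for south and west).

29.9792, -163.2917

Field A=0, L=11: +0·20° lon, +11·10° lat → SW at lon -180°, lat 20°.
Square 8, 9: +8·2° lon, +9·1° lat → SW at lon -164°, lat 29°.
Subsquare i=8, x=23: +8·0.0833333° lon, +23·0.0416667° lat → SW at lon -163.333°, lat 29.9583°.
Cell spans 0.0833333° lon × 0.0416667° lat. Centre is SW corner plus half of each.
latitude 29.9792, longitude -163.2917.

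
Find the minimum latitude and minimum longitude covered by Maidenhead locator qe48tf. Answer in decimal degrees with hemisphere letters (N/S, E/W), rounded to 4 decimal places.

41.7917° S, 149.5833° E

Field Q=16, E=4: +16·20° lon, +4·10° lat → SW at lon 140°, lat -50°.
Square 4, 8: +4·2° lon, +8·1° lat → SW at lon 148°, lat -42°.
Subsquare t=19, f=5: +19·0.0833333° lon, +5·0.0416667° lat → SW at lon 149.583°, lat -41.7917°.
latitude 41.7917° S, longitude 149.5833° E.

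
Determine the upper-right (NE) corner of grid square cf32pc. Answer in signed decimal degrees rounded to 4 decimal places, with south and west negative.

-37.8750, -132.6667

Field C=2, F=5: +2·20° lon, +5·10° lat → SW at lon -140°, lat -40°.
Square 3, 2: +3·2° lon, +2·1° lat → SW at lon -134°, lat -38°.
Subsquare p=15, c=2: +15·0.0833333° lon, +2·0.0416667° lat → SW at lon -132.75°, lat -37.9167°.
Cell spans 0.0833333° lon × 0.0416667° lat. NE corner is SW corner plus one full cell.
latitude -37.8750, longitude -132.6667.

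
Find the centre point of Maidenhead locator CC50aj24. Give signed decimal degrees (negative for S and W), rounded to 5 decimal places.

Field C=2, C=2: +2·20° lon, +2·10° lat → SW at lon -140°, lat -70°.
Square 5, 0: +5·2° lon, +0·1° lat → SW at lon -130°, lat -70°.
Subsquare a=0, j=9: +0·0.0833333° lon, +9·0.0416667° lat → SW at lon -130°, lat -69.625°.
Extended square 2, 4: +2·0.00833333° lon, +4·0.00416667° lat → SW at lon -129.983°, lat -69.6083°.
Cell spans 0.00833333° lon × 0.00416667° lat. Centre is SW corner plus half of each.
latitude -69.60625, longitude -129.97917.

-69.60625, -129.97917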